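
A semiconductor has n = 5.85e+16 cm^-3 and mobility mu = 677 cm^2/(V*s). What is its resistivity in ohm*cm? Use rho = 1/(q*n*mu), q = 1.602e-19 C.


Step 1: sigma = q * n * mu = 1.602e-19 * 5.85e+16 * 677 = 6.34464e+00 S/cm
Step 2: rho = 1 / sigma = 1 / 6.34464e+00 = 0.1576 ohm*cm

0.1576


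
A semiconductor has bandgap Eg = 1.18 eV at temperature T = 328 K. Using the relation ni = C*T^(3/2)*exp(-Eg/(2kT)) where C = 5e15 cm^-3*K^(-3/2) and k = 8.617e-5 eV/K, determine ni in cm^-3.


Step 1: Compute kT = 8.617e-5 * 328 = 0.02826376 eV
Step 2: Exponent = -Eg/(2kT) = -1.18/(2*0.02826376) = -20.87479
Step 3: T^(3/2) = 328^1.5 = 5940.33
Step 4: ni = 5e15 * 5940.33 * exp(-20.87479) = 2.55e+10 cm^-3

2.55e+10


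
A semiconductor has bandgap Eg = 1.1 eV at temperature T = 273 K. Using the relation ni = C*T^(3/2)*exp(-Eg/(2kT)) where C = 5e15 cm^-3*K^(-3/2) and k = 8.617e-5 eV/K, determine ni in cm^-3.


Step 1: Compute kT = 8.617e-5 * 273 = 0.02352441 eV
Step 2: Exponent = -Eg/(2kT) = -1.1/(2*0.02352441) = -23.37997
Step 3: T^(3/2) = 273^1.5 = 4510.70
Step 4: ni = 5e15 * 4510.70 * exp(-23.37997) = 1.58e+09 cm^-3

1.58e+09


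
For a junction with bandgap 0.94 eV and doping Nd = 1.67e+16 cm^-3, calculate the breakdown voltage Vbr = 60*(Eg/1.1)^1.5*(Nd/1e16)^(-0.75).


Step 1: Eg/1.1 = 0.94/1.1 = 0.854545
Step 2: (Eg/1.1)^1.5 = 0.854545^1.5 = 0.789955
Step 3: (Nd/1e16)^(-0.75) = (1.67)^(-0.75) = 0.680711
Step 4: Vbr = 60 * 0.789955 * 0.680711 = 32.3 V

32.3


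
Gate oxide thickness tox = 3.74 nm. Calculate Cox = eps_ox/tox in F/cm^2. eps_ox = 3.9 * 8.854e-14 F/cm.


Step 1: eps_ox = 3.9 * 8.854e-14 = 3.45306e-13 F/cm
Step 2: tox in cm = 3.74 nm * 1e-7 = 3.7400e-07 cm
Step 3: Cox = 3.45306e-13 / 3.7400e-07 = 9.23e-07 F/cm^2

9.23e-07


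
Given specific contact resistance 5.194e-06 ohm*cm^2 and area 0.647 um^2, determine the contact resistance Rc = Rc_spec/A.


Step 1: Convert area to cm^2: 0.647 um^2 = 6.4700e-09 cm^2
Step 2: Rc = Rc_spec / A = 5.194e-06 / 6.4700e-09
Step 3: Rc = 8.03e+02 ohms

8.03e+02


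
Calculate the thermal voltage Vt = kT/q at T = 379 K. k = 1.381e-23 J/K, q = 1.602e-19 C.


Step 1: kT = 1.381e-23 * 379 = 5.23399e-21 J
Step 2: Vt = kT/q = 5.23399e-21 / 1.602e-19
Step 3: Vt = 0.03267 V

0.03267


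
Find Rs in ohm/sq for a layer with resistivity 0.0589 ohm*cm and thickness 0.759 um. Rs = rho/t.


Step 1: Convert thickness to cm: t = 0.759 um = 7.5900e-05 cm
Step 2: Rs = rho / t = 0.0589 / 7.5900e-05
Step 3: Rs = 776.0 ohm/sq

776.0


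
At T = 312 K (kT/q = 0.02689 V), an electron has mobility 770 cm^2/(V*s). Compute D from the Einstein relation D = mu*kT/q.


Step 1: D = mu * (kT/q)
Step 2: D = 770 * 0.02689
Step 3: D = 20.71 cm^2/s

20.71


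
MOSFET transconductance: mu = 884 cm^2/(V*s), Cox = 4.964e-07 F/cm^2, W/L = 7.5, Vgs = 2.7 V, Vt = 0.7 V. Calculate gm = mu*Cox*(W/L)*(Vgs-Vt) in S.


Step 1: Vov = Vgs - Vt = 2.7 - 0.7 = 2.0 V
Step 2: gm = mu * Cox * (W/L) * Vov
Step 3: gm = 884 * 4.964e-07 * 7.5 * 2.0 = 6.58e-03 S

6.58e-03


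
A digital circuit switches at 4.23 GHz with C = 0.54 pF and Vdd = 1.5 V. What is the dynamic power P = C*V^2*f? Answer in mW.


Step 1: V^2 = 1.5^2 = 2.25 V^2
Step 2: P = C*V^2*f = 0.54e-12 F * 2.25 * 4.23e9 Hz
Step 3: P = 5.13945e-03 W
Step 4: P = 5.139 mW

5.139


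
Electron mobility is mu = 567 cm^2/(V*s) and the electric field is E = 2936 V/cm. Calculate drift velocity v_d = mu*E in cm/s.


Step 1: v_d = mu * E
Step 2: v_d = 567 * 2936 = 1664712
Step 3: v_d = 1.66e+06 cm/s

1.66e+06


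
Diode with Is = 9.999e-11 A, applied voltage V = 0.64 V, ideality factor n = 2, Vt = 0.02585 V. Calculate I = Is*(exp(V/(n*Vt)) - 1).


Step 1: V/(n*Vt) = 0.64/(2*0.02585) = 12.3791
Step 2: exp(12.3791) = 2.3778e+05
Step 3: I = 9.999e-11 * (2.3778e+05 - 1) = 2.38e-05 A

2.38e-05


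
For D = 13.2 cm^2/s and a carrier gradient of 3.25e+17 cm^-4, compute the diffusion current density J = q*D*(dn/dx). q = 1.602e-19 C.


Step 1: J = q * D * (dn/dx)
Step 2: J = 1.602e-19 * 13.2 * 3.25e+17
Step 3: J = 6.87e-01 A/cm^2

6.87e-01


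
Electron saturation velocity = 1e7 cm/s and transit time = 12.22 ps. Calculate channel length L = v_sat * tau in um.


Step 1: tau in seconds = 12.22 ps * 1e-12 = 1.2220e-11 s
Step 2: L = v_sat * tau = 1e7 * 1.2220e-11 = 1.2220e-04 cm
Step 3: L in um = 1.2220e-04 * 1e4 = 1.222 um

1.222


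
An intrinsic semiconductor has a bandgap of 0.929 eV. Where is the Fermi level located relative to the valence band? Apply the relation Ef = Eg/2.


Step 1: For an intrinsic semiconductor, the Fermi level sits at midgap.
Step 2: Ef = Eg / 2 = 0.929 / 2 = 0.4645 eV

0.4645


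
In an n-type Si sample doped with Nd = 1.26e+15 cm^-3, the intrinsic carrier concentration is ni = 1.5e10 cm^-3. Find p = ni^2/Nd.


Step 1: Since Nd >> ni, n ≈ Nd = 1.26e+15 cm^-3
Step 2: p = ni^2 / n = (1.5e10)^2 / 1.26e+15
Step 3: p = 2.25e20 / 1.26e+15 = 1.79e+05 cm^-3

1.79e+05


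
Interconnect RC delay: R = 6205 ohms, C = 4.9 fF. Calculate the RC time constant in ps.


Step 1: tau = R * C
Step 2: tau = 6205 * 4.9 fF = 6205 * 4.9e-15 F
Step 3: tau = 3.04045e-11 s = 30.4045 ps

30.4045


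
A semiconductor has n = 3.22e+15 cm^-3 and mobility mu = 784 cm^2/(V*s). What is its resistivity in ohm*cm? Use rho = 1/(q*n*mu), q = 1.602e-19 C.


Step 1: sigma = q * n * mu = 1.602e-19 * 3.22e+15 * 784 = 4.04422e-01 S/cm
Step 2: rho = 1 / sigma = 1 / 4.04422e-01 = 2.473 ohm*cm

2.473


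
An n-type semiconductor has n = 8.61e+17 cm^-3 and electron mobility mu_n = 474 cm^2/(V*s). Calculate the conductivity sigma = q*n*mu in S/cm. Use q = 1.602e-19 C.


Step 1: sigma = q * n * mu
Step 2: sigma = 1.602e-19 * 8.61e+17 * 474
Step 3: sigma = 6.538e+01 S/cm

6.538e+01


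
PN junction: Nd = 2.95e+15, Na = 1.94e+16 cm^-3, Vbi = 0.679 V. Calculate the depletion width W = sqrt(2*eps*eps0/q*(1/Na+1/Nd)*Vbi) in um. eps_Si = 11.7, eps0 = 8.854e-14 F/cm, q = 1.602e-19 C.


Step 1: 1/Na + 1/Nd = 1/1.94e+16 + 1/2.95e+15 = 3.90529e-16
Step 2: 2*eps*eps0/q = 2*11.7*8.854e-14/1.602e-19 = 1.293281e+07
Step 3: W^2 = 1.293281e+07 * 3.90529e-16 * 0.679 = 3.42938e-09
Step 4: W = sqrt(3.42938e-09) = 5.856e-05 cm = 0.5856 um

0.5856


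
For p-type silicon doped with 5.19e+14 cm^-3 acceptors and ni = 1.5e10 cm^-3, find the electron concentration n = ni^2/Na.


Step 1: Majority hole concentration p ≈ Na = 5.19e+14 cm^-3
Step 2: n = ni^2 / Na = (1.5e10)^2 / 5.19e+14
Step 3: n = 4.34e+05 cm^-3

4.34e+05


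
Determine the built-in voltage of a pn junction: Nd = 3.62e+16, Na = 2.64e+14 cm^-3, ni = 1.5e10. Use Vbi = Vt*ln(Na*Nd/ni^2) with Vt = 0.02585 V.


Step 1: Compute Na*Nd/ni^2 = 2.64e+14 * 3.62e+16 / (1.5e10)^2 = 4.2475e+10
Step 2: ln(4.2475e+10) = 24.4722
Step 3: Vbi = 0.02585 * 24.4722 = 0.633 V

0.633


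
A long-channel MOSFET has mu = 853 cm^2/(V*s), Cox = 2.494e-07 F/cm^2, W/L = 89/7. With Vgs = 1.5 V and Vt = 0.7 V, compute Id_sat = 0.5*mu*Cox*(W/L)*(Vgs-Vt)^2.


Step 1: Overdrive voltage Vov = Vgs - Vt = 1.5 - 0.7 = 0.8 V
Step 2: W/L = 89/7 = 12.7143
Step 3: Id = 0.5 * 853 * 2.494e-07 * 12.7143 * 0.8^2
Step 4: Id = 8.66e-04 A

8.66e-04


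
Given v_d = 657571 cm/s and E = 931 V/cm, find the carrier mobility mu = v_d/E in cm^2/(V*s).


Step 1: mu = v_d / E
Step 2: mu = 657571 / 931
Step 3: mu = 706.31 cm^2/(V*s)

706.31


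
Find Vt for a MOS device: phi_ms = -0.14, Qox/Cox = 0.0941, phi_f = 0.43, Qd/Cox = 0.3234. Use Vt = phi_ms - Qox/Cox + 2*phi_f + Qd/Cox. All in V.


Step 1: Vt = phi_ms - Qox/Cox + 2*phi_f + Qd/Cox
Step 2: Vt = -0.14 - 0.0941 + 2*0.43 + 0.3234
Step 3: Vt = -0.14 - 0.0941 + 0.86 + 0.3234
Step 4: Vt = 0.9493 V

0.9493


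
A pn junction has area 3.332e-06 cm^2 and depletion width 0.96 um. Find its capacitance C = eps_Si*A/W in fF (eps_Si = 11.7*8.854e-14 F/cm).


Step 1: eps_Si = 11.7 * 8.854e-14 = 1.035918e-12 F/cm
Step 2: W in cm = 0.96 * 1e-4 = 9.60e-05 cm
Step 3: C = 1.035918e-12 * 3.332e-06 / 9.60e-05 = 3.595499e-14 F
Step 4: C = 35.95 fF

35.95


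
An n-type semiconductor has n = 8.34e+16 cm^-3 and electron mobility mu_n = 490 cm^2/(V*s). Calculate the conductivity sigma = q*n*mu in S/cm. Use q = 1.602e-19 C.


Step 1: sigma = q * n * mu
Step 2: sigma = 1.602e-19 * 8.34e+16 * 490
Step 3: sigma = 6.547e+00 S/cm

6.547e+00


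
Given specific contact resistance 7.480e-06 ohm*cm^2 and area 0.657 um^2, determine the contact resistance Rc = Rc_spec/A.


Step 1: Convert area to cm^2: 0.657 um^2 = 6.5700e-09 cm^2
Step 2: Rc = Rc_spec / A = 7.480e-06 / 6.5700e-09
Step 3: Rc = 1.14e+03 ohms

1.14e+03


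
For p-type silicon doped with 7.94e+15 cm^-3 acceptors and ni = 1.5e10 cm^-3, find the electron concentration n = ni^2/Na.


Step 1: Majority hole concentration p ≈ Na = 7.94e+15 cm^-3
Step 2: n = ni^2 / Na = (1.5e10)^2 / 7.94e+15
Step 3: n = 2.83e+04 cm^-3

2.83e+04


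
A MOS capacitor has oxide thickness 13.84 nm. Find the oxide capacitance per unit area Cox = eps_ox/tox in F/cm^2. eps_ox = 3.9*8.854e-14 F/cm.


Step 1: eps_ox = 3.9 * 8.854e-14 = 3.45306e-13 F/cm
Step 2: tox in cm = 13.84 nm * 1e-7 = 1.3840e-06 cm
Step 3: Cox = 3.45306e-13 / 1.3840e-06 = 2.49e-07 F/cm^2

2.49e-07


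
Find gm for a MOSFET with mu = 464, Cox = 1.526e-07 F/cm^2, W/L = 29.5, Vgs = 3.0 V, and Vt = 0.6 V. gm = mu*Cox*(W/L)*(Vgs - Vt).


Step 1: Vov = Vgs - Vt = 3.0 - 0.6 = 2.4 V
Step 2: gm = mu * Cox * (W/L) * Vov
Step 3: gm = 464 * 1.526e-07 * 29.5 * 2.4 = 5.01e-03 S

5.01e-03


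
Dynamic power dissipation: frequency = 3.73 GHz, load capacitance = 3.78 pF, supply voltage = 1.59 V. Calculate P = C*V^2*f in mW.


Step 1: V^2 = 1.59^2 = 2.5281 V^2
Step 2: P = C*V^2*f = 3.78e-12 F * 2.5281 * 3.73e9 Hz
Step 3: P = 3.564469314e-02 W
Step 4: P = 35.645 mW

35.645


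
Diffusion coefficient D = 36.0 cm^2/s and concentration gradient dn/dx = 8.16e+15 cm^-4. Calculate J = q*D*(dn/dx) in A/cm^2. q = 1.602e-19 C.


Step 1: J = q * D * (dn/dx)
Step 2: J = 1.602e-19 * 36.0 * 8.16e+15
Step 3: J = 4.71e-02 A/cm^2

4.71e-02


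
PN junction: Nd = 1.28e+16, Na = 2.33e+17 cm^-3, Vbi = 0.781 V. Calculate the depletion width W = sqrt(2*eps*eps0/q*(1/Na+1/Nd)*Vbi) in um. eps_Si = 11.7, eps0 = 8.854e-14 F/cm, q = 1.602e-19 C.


Step 1: 1/Na + 1/Nd = 1/2.33e+17 + 1/1.28e+16 = 8.24168e-17
Step 2: 2*eps*eps0/q = 2*11.7*8.854e-14/1.602e-19 = 1.293281e+07
Step 3: W^2 = 1.293281e+07 * 8.24168e-17 * 0.781 = 8.32453e-10
Step 4: W = sqrt(8.32453e-10) = 2.885e-05 cm = 0.2885 um

0.2885


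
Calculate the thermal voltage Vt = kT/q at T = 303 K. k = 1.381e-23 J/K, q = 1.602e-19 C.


Step 1: kT = 1.381e-23 * 303 = 4.18443e-21 J
Step 2: Vt = kT/q = 4.18443e-21 / 1.602e-19
Step 3: Vt = 0.02612 V

0.02612


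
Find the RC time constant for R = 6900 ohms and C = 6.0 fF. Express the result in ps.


Step 1: tau = R * C
Step 2: tau = 6900 * 6.0 fF = 6900 * 6.0e-15 F
Step 3: tau = 4.14e-11 s = 41.4 ps

41.4


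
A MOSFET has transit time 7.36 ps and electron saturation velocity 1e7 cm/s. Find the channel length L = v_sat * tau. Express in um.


Step 1: tau in seconds = 7.36 ps * 1e-12 = 7.3600e-12 s
Step 2: L = v_sat * tau = 1e7 * 7.3600e-12 = 7.3600e-05 cm
Step 3: L in um = 7.3600e-05 * 1e4 = 0.736 um

0.736


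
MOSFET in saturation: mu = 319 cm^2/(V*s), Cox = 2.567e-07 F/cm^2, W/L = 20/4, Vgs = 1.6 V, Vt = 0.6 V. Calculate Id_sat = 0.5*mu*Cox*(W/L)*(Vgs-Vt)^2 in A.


Step 1: Overdrive voltage Vov = Vgs - Vt = 1.6 - 0.6 = 1.0 V
Step 2: W/L = 20/4 = 5
Step 3: Id = 0.5 * 319 * 2.567e-07 * 5 * 1.0^2
Step 4: Id = 2.05e-04 A

2.05e-04


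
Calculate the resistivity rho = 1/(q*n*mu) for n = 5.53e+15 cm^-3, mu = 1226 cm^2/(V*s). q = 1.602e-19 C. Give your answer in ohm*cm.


Step 1: sigma = q * n * mu = 1.602e-19 * 5.53e+15 * 1226 = 1.08612e+00 S/cm
Step 2: rho = 1 / sigma = 1 / 1.08612e+00 = 0.9207 ohm*cm

0.9207


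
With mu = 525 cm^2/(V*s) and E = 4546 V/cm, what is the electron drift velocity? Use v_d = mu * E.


Step 1: v_d = mu * E
Step 2: v_d = 525 * 4546 = 2386650
Step 3: v_d = 2.39e+06 cm/s

2.39e+06


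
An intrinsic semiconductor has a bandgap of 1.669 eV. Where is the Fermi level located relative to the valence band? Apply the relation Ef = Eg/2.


Step 1: For an intrinsic semiconductor, the Fermi level sits at midgap.
Step 2: Ef = Eg / 2 = 1.669 / 2 = 0.8345 eV

0.8345


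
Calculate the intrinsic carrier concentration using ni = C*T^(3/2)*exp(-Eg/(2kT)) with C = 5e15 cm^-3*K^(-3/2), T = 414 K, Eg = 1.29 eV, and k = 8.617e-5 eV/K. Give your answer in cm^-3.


Step 1: Compute kT = 8.617e-5 * 414 = 0.03567438 eV
Step 2: Exponent = -Eg/(2kT) = -1.29/(2*0.03567438) = -18.08020
Step 3: T^(3/2) = 414^1.5 = 8423.65
Step 4: ni = 5e15 * 8423.65 * exp(-18.08020) = 5.92e+11 cm^-3

5.92e+11


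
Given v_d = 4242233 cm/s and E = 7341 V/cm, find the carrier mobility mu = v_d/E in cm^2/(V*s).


Step 1: mu = v_d / E
Step 2: mu = 4242233 / 7341
Step 3: mu = 577.88 cm^2/(V*s)

577.88


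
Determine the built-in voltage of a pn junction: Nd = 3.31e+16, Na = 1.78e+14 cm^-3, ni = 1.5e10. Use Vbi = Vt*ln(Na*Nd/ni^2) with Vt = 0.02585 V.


Step 1: Compute Na*Nd/ni^2 = 1.78e+14 * 3.31e+16 / (1.5e10)^2 = 2.6186e+10
Step 2: ln(2.6186e+10) = 23.9885
Step 3: Vbi = 0.02585 * 23.9885 = 0.62 V

0.62


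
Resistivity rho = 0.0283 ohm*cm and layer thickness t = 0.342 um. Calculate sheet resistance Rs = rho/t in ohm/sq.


Step 1: Convert thickness to cm: t = 0.342 um = 3.4200e-05 cm
Step 2: Rs = rho / t = 0.0283 / 3.4200e-05
Step 3: Rs = 827.5 ohm/sq

827.5


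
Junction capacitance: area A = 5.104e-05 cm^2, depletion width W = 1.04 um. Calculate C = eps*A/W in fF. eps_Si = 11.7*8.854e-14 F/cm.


Step 1: eps_Si = 11.7 * 8.854e-14 = 1.035918e-12 F/cm
Step 2: W in cm = 1.04 * 1e-4 = 1.04e-04 cm
Step 3: C = 1.035918e-12 * 5.104e-05 / 1.04e-04 = 5.083967e-13 F
Step 4: C = 508.4 fF

508.4


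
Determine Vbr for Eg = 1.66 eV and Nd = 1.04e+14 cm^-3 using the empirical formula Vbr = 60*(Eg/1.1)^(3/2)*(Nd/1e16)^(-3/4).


Step 1: Eg/1.1 = 1.66/1.1 = 1.509091
Step 2: (Eg/1.1)^1.5 = 1.509091^1.5 = 1.853844
Step 3: (Nd/1e16)^(-0.75) = (0.0104)^(-0.75) = 30.706124
Step 4: Vbr = 60 * 1.853844 * 30.706124 = 3415.5 V

3415.5


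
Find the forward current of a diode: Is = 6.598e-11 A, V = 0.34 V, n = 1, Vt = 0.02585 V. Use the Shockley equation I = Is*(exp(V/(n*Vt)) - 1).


Step 1: V/(n*Vt) = 0.34/(1*0.02585) = 13.1528
Step 2: exp(13.1528) = 5.1545e+05
Step 3: I = 6.598e-11 * (5.1545e+05 - 1) = 3.40e-05 A

3.40e-05


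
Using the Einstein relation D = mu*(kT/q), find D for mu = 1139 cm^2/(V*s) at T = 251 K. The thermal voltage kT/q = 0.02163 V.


Step 1: D = mu * (kT/q)
Step 2: D = 1139 * 0.02163
Step 3: D = 24.64 cm^2/s

24.64


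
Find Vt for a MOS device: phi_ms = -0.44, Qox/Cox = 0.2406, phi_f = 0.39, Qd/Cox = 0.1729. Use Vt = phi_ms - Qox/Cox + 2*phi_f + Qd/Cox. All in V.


Step 1: Vt = phi_ms - Qox/Cox + 2*phi_f + Qd/Cox
Step 2: Vt = -0.44 - 0.2406 + 2*0.39 + 0.1729
Step 3: Vt = -0.44 - 0.2406 + 0.78 + 0.1729
Step 4: Vt = 0.2723 V

0.2723


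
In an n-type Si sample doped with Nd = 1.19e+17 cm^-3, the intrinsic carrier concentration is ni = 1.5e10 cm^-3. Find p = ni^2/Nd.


Step 1: Since Nd >> ni, n ≈ Nd = 1.19e+17 cm^-3
Step 2: p = ni^2 / n = (1.5e10)^2 / 1.19e+17
Step 3: p = 2.25e20 / 1.19e+17 = 1.89e+03 cm^-3

1.89e+03


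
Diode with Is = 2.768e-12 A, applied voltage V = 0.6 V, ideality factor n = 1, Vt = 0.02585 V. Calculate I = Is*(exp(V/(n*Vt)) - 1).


Step 1: V/(n*Vt) = 0.6/(1*0.02585) = 23.2108
Step 2: exp(23.2108) = 1.2032e+10
Step 3: I = 2.768e-12 * (1.2032e+10 - 1) = 3.33e-02 A

3.33e-02


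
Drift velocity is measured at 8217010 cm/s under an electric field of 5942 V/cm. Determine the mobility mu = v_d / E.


Step 1: mu = v_d / E
Step 2: mu = 8217010 / 5942
Step 3: mu = 1382.87 cm^2/(V*s)

1382.87


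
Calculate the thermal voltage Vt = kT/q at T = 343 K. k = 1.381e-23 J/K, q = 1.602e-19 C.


Step 1: kT = 1.381e-23 * 343 = 4.73683e-21 J
Step 2: Vt = kT/q = 4.73683e-21 / 1.602e-19
Step 3: Vt = 0.02957 V

0.02957


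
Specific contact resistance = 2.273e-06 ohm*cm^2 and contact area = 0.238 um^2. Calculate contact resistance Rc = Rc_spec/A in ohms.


Step 1: Convert area to cm^2: 0.238 um^2 = 2.3800e-09 cm^2
Step 2: Rc = Rc_spec / A = 2.273e-06 / 2.3800e-09
Step 3: Rc = 9.55e+02 ohms

9.55e+02


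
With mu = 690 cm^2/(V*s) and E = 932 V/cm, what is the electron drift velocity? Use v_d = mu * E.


Step 1: v_d = mu * E
Step 2: v_d = 690 * 932 = 643080
Step 3: v_d = 6.43e+05 cm/s

6.43e+05


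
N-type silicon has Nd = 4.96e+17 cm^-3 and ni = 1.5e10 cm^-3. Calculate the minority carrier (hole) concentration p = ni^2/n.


Step 1: Since Nd >> ni, n ≈ Nd = 4.96e+17 cm^-3
Step 2: p = ni^2 / n = (1.5e10)^2 / 4.96e+17
Step 3: p = 2.25e20 / 4.96e+17 = 4.54e+02 cm^-3

4.54e+02


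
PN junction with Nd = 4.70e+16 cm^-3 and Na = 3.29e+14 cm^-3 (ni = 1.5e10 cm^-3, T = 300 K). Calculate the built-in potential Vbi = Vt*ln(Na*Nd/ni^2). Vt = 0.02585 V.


Step 1: Compute Na*Nd/ni^2 = 3.29e+14 * 4.70e+16 / (1.5e10)^2 = 6.8724e+10
Step 2: ln(6.8724e+10) = 24.9534
Step 3: Vbi = 0.02585 * 24.9534 = 0.645 V

0.645


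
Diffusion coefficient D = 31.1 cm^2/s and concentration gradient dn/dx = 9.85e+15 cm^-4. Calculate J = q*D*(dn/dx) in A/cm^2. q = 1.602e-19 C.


Step 1: J = q * D * (dn/dx)
Step 2: J = 1.602e-19 * 31.1 * 9.85e+15
Step 3: J = 4.91e-02 A/cm^2

4.91e-02


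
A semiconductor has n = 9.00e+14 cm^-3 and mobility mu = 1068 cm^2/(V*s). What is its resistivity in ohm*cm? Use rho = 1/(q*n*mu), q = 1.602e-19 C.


Step 1: sigma = q * n * mu = 1.602e-19 * 9.00e+14 * 1068 = 1.53984e-01 S/cm
Step 2: rho = 1 / sigma = 1 / 1.53984e-01 = 6.494 ohm*cm

6.494


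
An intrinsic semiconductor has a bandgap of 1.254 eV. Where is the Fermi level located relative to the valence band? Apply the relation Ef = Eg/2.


Step 1: For an intrinsic semiconductor, the Fermi level sits at midgap.
Step 2: Ef = Eg / 2 = 1.254 / 2 = 0.627 eV

0.627


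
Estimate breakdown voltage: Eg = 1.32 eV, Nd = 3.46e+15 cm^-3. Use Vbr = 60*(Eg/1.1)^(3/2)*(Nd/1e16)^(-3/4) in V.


Step 1: Eg/1.1 = 1.32/1.1 = 1.200000
Step 2: (Eg/1.1)^1.5 = 1.200000^1.5 = 1.314534
Step 3: (Nd/1e16)^(-0.75) = (0.346)^(-0.75) = 2.216629
Step 4: Vbr = 60 * 1.314534 * 2.216629 = 174.8 V

174.8


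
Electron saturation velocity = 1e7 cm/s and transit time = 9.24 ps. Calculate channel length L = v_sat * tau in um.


Step 1: tau in seconds = 9.24 ps * 1e-12 = 9.2400e-12 s
Step 2: L = v_sat * tau = 1e7 * 9.2400e-12 = 9.2400e-05 cm
Step 3: L in um = 9.2400e-05 * 1e4 = 0.924 um

0.924


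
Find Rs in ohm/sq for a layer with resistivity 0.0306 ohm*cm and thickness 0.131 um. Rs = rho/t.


Step 1: Convert thickness to cm: t = 0.131 um = 1.3100e-05 cm
Step 2: Rs = rho / t = 0.0306 / 1.3100e-05
Step 3: Rs = 2335.9 ohm/sq

2335.9


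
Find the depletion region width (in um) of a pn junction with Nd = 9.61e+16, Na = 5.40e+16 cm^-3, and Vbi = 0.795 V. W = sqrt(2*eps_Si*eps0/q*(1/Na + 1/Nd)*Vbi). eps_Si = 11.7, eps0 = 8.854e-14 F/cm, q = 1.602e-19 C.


Step 1: 1/Na + 1/Nd = 1/5.40e+16 + 1/9.61e+16 = 2.89243e-17
Step 2: 2*eps*eps0/q = 2*11.7*8.854e-14/1.602e-19 = 1.293281e+07
Step 3: W^2 = 1.293281e+07 * 2.89243e-17 * 0.795 = 2.97388e-10
Step 4: W = sqrt(2.97388e-10) = 1.724e-05 cm = 0.1724 um

0.1724


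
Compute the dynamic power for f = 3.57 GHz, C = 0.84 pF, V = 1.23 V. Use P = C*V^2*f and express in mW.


Step 1: V^2 = 1.23^2 = 1.5129 V^2
Step 2: P = C*V^2*f = 0.84e-12 F * 1.5129 * 3.57e9 Hz
Step 3: P = 4.53688452e-03 W
Step 4: P = 4.537 mW

4.537


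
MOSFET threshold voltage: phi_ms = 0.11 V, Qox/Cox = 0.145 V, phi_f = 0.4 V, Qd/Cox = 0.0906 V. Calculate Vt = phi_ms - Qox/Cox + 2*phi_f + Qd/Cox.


Step 1: Vt = phi_ms - Qox/Cox + 2*phi_f + Qd/Cox
Step 2: Vt = 0.11 - 0.145 + 2*0.4 + 0.0906
Step 3: Vt = 0.11 - 0.145 + 0.8 + 0.0906
Step 4: Vt = 0.8556 V

0.8556


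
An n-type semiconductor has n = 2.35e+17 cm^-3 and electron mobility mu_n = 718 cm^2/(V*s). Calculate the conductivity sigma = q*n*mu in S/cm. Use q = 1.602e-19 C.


Step 1: sigma = q * n * mu
Step 2: sigma = 1.602e-19 * 2.35e+17 * 718
Step 3: sigma = 2.703e+01 S/cm

2.703e+01


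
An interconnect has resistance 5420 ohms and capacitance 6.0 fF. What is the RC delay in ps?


Step 1: tau = R * C
Step 2: tau = 5420 * 6.0 fF = 5420 * 6.0e-15 F
Step 3: tau = 3.252e-11 s = 32.52 ps

32.52


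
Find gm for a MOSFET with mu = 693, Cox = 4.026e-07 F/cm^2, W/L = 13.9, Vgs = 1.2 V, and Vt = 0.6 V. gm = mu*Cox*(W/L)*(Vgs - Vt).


Step 1: Vov = Vgs - Vt = 1.2 - 0.6 = 0.6 V
Step 2: gm = mu * Cox * (W/L) * Vov
Step 3: gm = 693 * 4.026e-07 * 13.9 * 0.6 = 2.33e-03 S

2.33e-03


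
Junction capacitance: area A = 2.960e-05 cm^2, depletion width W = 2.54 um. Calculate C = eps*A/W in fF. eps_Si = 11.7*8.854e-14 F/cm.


Step 1: eps_Si = 11.7 * 8.854e-14 = 1.035918e-12 F/cm
Step 2: W in cm = 2.54 * 1e-4 = 2.54e-04 cm
Step 3: C = 1.035918e-12 * 2.960e-05 / 2.54e-04 = 1.207212e-13 F
Step 4: C = 120.72 fF

120.72


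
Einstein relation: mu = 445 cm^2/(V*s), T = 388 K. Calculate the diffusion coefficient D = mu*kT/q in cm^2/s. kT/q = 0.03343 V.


Step 1: D = mu * (kT/q)
Step 2: D = 445 * 0.03343
Step 3: D = 14.88 cm^2/s

14.88


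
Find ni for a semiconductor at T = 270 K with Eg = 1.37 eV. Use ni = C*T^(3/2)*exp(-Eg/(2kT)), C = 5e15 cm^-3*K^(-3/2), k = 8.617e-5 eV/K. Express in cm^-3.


Step 1: Compute kT = 8.617e-5 * 270 = 0.0232659 eV
Step 2: Exponent = -Eg/(2kT) = -1.37/(2*0.0232659) = -29.44223
Step 3: T^(3/2) = 270^1.5 = 4436.55
Step 4: ni = 5e15 * 4436.55 * exp(-29.44223) = 3.63e+06 cm^-3

3.63e+06


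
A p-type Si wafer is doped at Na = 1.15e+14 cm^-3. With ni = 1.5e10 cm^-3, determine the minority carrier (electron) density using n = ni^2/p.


Step 1: Majority hole concentration p ≈ Na = 1.15e+14 cm^-3
Step 2: n = ni^2 / Na = (1.5e10)^2 / 1.15e+14
Step 3: n = 1.96e+06 cm^-3

1.96e+06


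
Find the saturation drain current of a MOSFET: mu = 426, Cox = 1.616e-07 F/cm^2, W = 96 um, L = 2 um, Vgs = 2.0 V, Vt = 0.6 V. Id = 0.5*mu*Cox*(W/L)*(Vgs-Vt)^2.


Step 1: Overdrive voltage Vov = Vgs - Vt = 2.0 - 0.6 = 1.4 V
Step 2: W/L = 96/2 = 48
Step 3: Id = 0.5 * 426 * 1.616e-07 * 48 * 1.4^2
Step 4: Id = 3.24e-03 A

3.24e-03


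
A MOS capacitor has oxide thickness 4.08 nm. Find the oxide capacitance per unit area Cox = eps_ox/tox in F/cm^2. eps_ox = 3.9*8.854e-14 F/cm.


Step 1: eps_ox = 3.9 * 8.854e-14 = 3.45306e-13 F/cm
Step 2: tox in cm = 4.08 nm * 1e-7 = 4.0800e-07 cm
Step 3: Cox = 3.45306e-13 / 4.0800e-07 = 8.46e-07 F/cm^2

8.46e-07


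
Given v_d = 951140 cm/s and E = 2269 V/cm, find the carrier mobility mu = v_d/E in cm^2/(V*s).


Step 1: mu = v_d / E
Step 2: mu = 951140 / 2269
Step 3: mu = 419.19 cm^2/(V*s)

419.19


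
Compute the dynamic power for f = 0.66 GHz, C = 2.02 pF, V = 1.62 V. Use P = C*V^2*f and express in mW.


Step 1: V^2 = 1.62^2 = 2.6244 V^2
Step 2: P = C*V^2*f = 2.02e-12 F * 2.6244 * 0.66e9 Hz
Step 3: P = 3.49885008e-03 W
Step 4: P = 3.499 mW

3.499


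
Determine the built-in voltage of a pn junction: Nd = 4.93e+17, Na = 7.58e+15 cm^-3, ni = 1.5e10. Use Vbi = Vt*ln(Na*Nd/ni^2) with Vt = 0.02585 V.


Step 1: Compute Na*Nd/ni^2 = 7.58e+15 * 4.93e+17 / (1.5e10)^2 = 1.6609e+13
Step 2: ln(1.6609e+13) = 30.4410
Step 3: Vbi = 0.02585 * 30.4410 = 0.787 V

0.787


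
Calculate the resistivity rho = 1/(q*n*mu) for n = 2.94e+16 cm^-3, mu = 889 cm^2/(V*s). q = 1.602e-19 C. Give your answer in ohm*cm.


Step 1: sigma = q * n * mu = 1.602e-19 * 2.94e+16 * 889 = 4.18708e+00 S/cm
Step 2: rho = 1 / sigma = 1 / 4.18708e+00 = 0.2388 ohm*cm

0.2388


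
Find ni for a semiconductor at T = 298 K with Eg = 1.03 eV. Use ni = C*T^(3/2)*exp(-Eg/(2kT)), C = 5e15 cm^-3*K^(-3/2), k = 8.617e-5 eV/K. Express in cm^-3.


Step 1: Compute kT = 8.617e-5 * 298 = 0.02567866 eV
Step 2: Exponent = -Eg/(2kT) = -1.03/(2*0.02567866) = -20.05556
Step 3: T^(3/2) = 298^1.5 = 5144.28
Step 4: ni = 5e15 * 5144.28 * exp(-20.05556) = 5.02e+10 cm^-3

5.02e+10


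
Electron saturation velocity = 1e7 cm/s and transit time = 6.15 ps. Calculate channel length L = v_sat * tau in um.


Step 1: tau in seconds = 6.15 ps * 1e-12 = 6.1500e-12 s
Step 2: L = v_sat * tau = 1e7 * 6.1500e-12 = 6.1500e-05 cm
Step 3: L in um = 6.1500e-05 * 1e4 = 0.615 um

0.615


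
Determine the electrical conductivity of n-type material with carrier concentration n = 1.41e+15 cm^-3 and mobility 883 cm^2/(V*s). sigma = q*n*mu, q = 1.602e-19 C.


Step 1: sigma = q * n * mu
Step 2: sigma = 1.602e-19 * 1.41e+15 * 883
Step 3: sigma = 1.995e-01 S/cm

1.995e-01


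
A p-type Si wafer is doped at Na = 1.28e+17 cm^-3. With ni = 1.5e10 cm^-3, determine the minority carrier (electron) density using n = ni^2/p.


Step 1: Majority hole concentration p ≈ Na = 1.28e+17 cm^-3
Step 2: n = ni^2 / Na = (1.5e10)^2 / 1.28e+17
Step 3: n = 1.76e+03 cm^-3

1.76e+03


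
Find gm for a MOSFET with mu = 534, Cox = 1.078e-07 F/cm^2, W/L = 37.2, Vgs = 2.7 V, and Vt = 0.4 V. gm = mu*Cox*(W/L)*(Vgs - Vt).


Step 1: Vov = Vgs - Vt = 2.7 - 0.4 = 2.3 V
Step 2: gm = mu * Cox * (W/L) * Vov
Step 3: gm = 534 * 1.078e-07 * 37.2 * 2.3 = 4.93e-03 S

4.93e-03


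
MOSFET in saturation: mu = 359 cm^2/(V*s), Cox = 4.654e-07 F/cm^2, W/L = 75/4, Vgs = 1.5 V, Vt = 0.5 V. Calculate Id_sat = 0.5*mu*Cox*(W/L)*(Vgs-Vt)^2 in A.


Step 1: Overdrive voltage Vov = Vgs - Vt = 1.5 - 0.5 = 1.0 V
Step 2: W/L = 75/4 = 18.75
Step 3: Id = 0.5 * 359 * 4.654e-07 * 18.75 * 1.0^2
Step 4: Id = 1.57e-03 A

1.57e-03


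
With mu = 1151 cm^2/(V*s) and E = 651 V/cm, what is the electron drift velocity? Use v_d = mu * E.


Step 1: v_d = mu * E
Step 2: v_d = 1151 * 651 = 749301
Step 3: v_d = 7.49e+05 cm/s

7.49e+05


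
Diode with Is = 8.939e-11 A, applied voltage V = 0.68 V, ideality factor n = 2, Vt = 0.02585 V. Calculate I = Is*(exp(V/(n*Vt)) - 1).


Step 1: V/(n*Vt) = 0.68/(2*0.02585) = 13.1528
Step 2: exp(13.1528) = 5.1545e+05
Step 3: I = 8.939e-11 * (5.1545e+05 - 1) = 4.61e-05 A

4.61e-05


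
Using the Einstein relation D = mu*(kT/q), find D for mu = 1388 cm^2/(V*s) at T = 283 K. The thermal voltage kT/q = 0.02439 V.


Step 1: D = mu * (kT/q)
Step 2: D = 1388 * 0.02439
Step 3: D = 33.85 cm^2/s

33.85


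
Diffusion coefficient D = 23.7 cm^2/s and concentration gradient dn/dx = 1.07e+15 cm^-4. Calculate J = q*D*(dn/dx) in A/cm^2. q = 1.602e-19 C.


Step 1: J = q * D * (dn/dx)
Step 2: J = 1.602e-19 * 23.7 * 1.07e+15
Step 3: J = 4.06e-03 A/cm^2

4.06e-03


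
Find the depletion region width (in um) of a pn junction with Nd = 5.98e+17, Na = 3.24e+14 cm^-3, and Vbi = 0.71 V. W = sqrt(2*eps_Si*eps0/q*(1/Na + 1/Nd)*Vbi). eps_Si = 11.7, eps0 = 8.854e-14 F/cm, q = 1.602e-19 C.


Step 1: 1/Na + 1/Nd = 1/3.24e+14 + 1/5.98e+17 = 3.08809e-15
Step 2: 2*eps*eps0/q = 2*11.7*8.854e-14/1.602e-19 = 1.293281e+07
Step 3: W^2 = 1.293281e+07 * 3.08809e-15 * 0.71 = 2.83558e-08
Step 4: W = sqrt(2.83558e-08) = 1.684e-04 cm = 1.684 um

1.684


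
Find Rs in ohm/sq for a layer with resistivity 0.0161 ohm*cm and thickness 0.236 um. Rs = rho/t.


Step 1: Convert thickness to cm: t = 0.236 um = 2.3600e-05 cm
Step 2: Rs = rho / t = 0.0161 / 2.3600e-05
Step 3: Rs = 682.2 ohm/sq

682.2


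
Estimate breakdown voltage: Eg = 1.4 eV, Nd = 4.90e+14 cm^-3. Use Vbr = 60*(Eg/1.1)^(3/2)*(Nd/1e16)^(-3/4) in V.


Step 1: Eg/1.1 = 1.4/1.1 = 1.272727
Step 2: (Eg/1.1)^1.5 = 1.272727^1.5 = 1.435830
Step 3: (Nd/1e16)^(-0.75) = (0.049)^(-0.75) = 9.601806
Step 4: Vbr = 60 * 1.435830 * 9.601806 = 827.2 V

827.2


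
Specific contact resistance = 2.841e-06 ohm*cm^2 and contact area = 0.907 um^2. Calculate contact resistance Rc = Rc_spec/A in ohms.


Step 1: Convert area to cm^2: 0.907 um^2 = 9.0700e-09 cm^2
Step 2: Rc = Rc_spec / A = 2.841e-06 / 9.0700e-09
Step 3: Rc = 3.13e+02 ohms

3.13e+02


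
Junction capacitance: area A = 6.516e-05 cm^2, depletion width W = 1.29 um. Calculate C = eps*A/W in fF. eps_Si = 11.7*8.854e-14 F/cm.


Step 1: eps_Si = 11.7 * 8.854e-14 = 1.035918e-12 F/cm
Step 2: W in cm = 1.29 * 1e-4 = 1.29e-04 cm
Step 3: C = 1.035918e-12 * 6.516e-05 / 1.29e-04 = 5.232590e-13 F
Step 4: C = 523.26 fF

523.26


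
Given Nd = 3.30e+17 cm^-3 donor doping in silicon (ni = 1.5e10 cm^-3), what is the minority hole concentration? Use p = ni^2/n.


Step 1: Since Nd >> ni, n ≈ Nd = 3.30e+17 cm^-3
Step 2: p = ni^2 / n = (1.5e10)^2 / 3.30e+17
Step 3: p = 2.25e20 / 3.30e+17 = 6.82e+02 cm^-3

6.82e+02


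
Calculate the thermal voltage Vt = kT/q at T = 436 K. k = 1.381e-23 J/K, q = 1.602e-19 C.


Step 1: kT = 1.381e-23 * 436 = 6.02116e-21 J
Step 2: Vt = kT/q = 6.02116e-21 / 1.602e-19
Step 3: Vt = 0.03759 V

0.03759


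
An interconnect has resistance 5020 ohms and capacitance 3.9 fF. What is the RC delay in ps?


Step 1: tau = R * C
Step 2: tau = 5020 * 3.9 fF = 5020 * 3.9e-15 F
Step 3: tau = 1.9578e-11 s = 19.578 ps

19.578


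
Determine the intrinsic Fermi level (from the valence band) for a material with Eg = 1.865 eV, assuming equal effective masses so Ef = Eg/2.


Step 1: For an intrinsic semiconductor, the Fermi level sits at midgap.
Step 2: Ef = Eg / 2 = 1.865 / 2 = 0.9325 eV

0.9325


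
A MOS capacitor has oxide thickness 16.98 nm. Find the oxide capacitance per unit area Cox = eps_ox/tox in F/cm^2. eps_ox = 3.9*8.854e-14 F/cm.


Step 1: eps_ox = 3.9 * 8.854e-14 = 3.45306e-13 F/cm
Step 2: tox in cm = 16.98 nm * 1e-7 = 1.6980e-06 cm
Step 3: Cox = 3.45306e-13 / 1.6980e-06 = 2.03e-07 F/cm^2

2.03e-07


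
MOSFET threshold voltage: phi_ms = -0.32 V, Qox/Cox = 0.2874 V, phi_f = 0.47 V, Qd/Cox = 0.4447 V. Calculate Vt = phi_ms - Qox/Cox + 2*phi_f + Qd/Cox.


Step 1: Vt = phi_ms - Qox/Cox + 2*phi_f + Qd/Cox
Step 2: Vt = -0.32 - 0.2874 + 2*0.47 + 0.4447
Step 3: Vt = -0.32 - 0.2874 + 0.94 + 0.4447
Step 4: Vt = 0.7773 V

0.7773


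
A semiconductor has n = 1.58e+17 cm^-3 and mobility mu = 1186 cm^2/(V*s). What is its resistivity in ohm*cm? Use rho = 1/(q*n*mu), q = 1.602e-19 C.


Step 1: sigma = q * n * mu = 1.602e-19 * 1.58e+17 * 1186 = 3.00196e+01 S/cm
Step 2: rho = 1 / sigma = 1 / 3.00196e+01 = 0.03331 ohm*cm

0.03331


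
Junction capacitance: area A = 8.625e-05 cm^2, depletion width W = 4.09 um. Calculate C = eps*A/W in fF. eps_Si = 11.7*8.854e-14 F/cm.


Step 1: eps_Si = 11.7 * 8.854e-14 = 1.035918e-12 F/cm
Step 2: W in cm = 4.09 * 1e-4 = 4.09e-04 cm
Step 3: C = 1.035918e-12 * 8.625e-05 / 4.09e-04 = 2.184546e-13 F
Step 4: C = 218.45 fF

218.45


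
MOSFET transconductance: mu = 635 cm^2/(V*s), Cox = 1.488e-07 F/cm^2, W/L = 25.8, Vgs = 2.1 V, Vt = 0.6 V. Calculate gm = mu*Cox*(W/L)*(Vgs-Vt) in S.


Step 1: Vov = Vgs - Vt = 2.1 - 0.6 = 1.5 V
Step 2: gm = mu * Cox * (W/L) * Vov
Step 3: gm = 635 * 1.488e-07 * 25.8 * 1.5 = 3.66e-03 S

3.66e-03


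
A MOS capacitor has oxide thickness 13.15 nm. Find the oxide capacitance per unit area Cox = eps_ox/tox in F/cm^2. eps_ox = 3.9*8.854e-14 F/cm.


Step 1: eps_ox = 3.9 * 8.854e-14 = 3.45306e-13 F/cm
Step 2: tox in cm = 13.15 nm * 1e-7 = 1.3150e-06 cm
Step 3: Cox = 3.45306e-13 / 1.3150e-06 = 2.63e-07 F/cm^2

2.63e-07


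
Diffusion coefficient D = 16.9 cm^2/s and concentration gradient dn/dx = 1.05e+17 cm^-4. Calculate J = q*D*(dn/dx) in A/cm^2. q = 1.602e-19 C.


Step 1: J = q * D * (dn/dx)
Step 2: J = 1.602e-19 * 16.9 * 1.05e+17
Step 3: J = 2.84e-01 A/cm^2

2.84e-01


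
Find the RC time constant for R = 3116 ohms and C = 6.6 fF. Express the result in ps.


Step 1: tau = R * C
Step 2: tau = 3116 * 6.6 fF = 3116 * 6.6e-15 F
Step 3: tau = 2.05656e-11 s = 20.5656 ps

20.5656


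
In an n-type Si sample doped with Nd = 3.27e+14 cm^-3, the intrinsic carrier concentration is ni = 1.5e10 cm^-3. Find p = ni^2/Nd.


Step 1: Since Nd >> ni, n ≈ Nd = 3.27e+14 cm^-3
Step 2: p = ni^2 / n = (1.5e10)^2 / 3.27e+14
Step 3: p = 2.25e20 / 3.27e+14 = 6.88e+05 cm^-3

6.88e+05


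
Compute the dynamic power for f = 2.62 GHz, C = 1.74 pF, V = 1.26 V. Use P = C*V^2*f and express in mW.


Step 1: V^2 = 1.26^2 = 1.5876 V^2
Step 2: P = C*V^2*f = 1.74e-12 F * 1.5876 * 2.62e9 Hz
Step 3: P = 7.23755088e-03 W
Step 4: P = 7.238 mW

7.238


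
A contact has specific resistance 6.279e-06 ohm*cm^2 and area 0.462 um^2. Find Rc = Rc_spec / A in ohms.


Step 1: Convert area to cm^2: 0.462 um^2 = 4.6200e-09 cm^2
Step 2: Rc = Rc_spec / A = 6.279e-06 / 4.6200e-09
Step 3: Rc = 1.36e+03 ohms

1.36e+03


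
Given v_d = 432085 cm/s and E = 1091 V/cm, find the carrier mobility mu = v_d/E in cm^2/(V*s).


Step 1: mu = v_d / E
Step 2: mu = 432085 / 1091
Step 3: mu = 396.04 cm^2/(V*s)

396.04


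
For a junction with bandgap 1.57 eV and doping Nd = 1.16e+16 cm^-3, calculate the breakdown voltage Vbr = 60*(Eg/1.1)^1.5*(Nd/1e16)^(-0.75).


Step 1: Eg/1.1 = 1.57/1.1 = 1.427273
Step 2: (Eg/1.1)^1.5 = 1.427273^1.5 = 1.705142
Step 3: (Nd/1e16)^(-0.75) = (1.16)^(-0.75) = 0.894657
Step 4: Vbr = 60 * 1.705142 * 0.894657 = 91.5 V

91.5


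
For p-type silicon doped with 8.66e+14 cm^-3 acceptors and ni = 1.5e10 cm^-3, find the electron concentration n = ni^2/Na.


Step 1: Majority hole concentration p ≈ Na = 8.66e+14 cm^-3
Step 2: n = ni^2 / Na = (1.5e10)^2 / 8.66e+14
Step 3: n = 2.60e+05 cm^-3

2.60e+05


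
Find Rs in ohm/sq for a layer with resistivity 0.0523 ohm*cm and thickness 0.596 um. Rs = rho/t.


Step 1: Convert thickness to cm: t = 0.596 um = 5.9600e-05 cm
Step 2: Rs = rho / t = 0.0523 / 5.9600e-05
Step 3: Rs = 877.5 ohm/sq

877.5


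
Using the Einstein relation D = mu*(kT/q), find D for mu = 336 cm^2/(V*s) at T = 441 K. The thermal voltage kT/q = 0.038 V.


Step 1: D = mu * (kT/q)
Step 2: D = 336 * 0.038
Step 3: D = 12.77 cm^2/s

12.77


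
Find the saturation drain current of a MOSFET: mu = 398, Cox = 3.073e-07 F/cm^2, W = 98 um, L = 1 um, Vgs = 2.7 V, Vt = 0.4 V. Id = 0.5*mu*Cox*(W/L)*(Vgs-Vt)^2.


Step 1: Overdrive voltage Vov = Vgs - Vt = 2.7 - 0.4 = 2.3 V
Step 2: W/L = 98/1 = 98
Step 3: Id = 0.5 * 398 * 3.073e-07 * 98 * 2.3^2
Step 4: Id = 3.17e-02 A

3.17e-02


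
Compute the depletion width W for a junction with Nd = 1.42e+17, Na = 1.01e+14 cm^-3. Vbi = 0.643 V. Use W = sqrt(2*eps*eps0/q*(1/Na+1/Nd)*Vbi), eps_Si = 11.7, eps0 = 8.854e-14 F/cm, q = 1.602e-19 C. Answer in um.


Step 1: 1/Na + 1/Nd = 1/1.01e+14 + 1/1.42e+17 = 9.90803e-15
Step 2: 2*eps*eps0/q = 2*11.7*8.854e-14/1.602e-19 = 1.293281e+07
Step 3: W^2 = 1.293281e+07 * 9.90803e-15 * 0.643 = 8.23932e-08
Step 4: W = sqrt(8.23932e-08) = 2.870e-04 cm = 2.87 um

2.87


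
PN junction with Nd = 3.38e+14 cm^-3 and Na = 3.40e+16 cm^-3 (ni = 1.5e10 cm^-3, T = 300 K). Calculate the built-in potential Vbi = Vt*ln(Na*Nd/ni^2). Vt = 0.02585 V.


Step 1: Compute Na*Nd/ni^2 = 3.40e+16 * 3.38e+14 / (1.5e10)^2 = 5.1076e+10
Step 2: ln(5.1076e+10) = 24.6566
Step 3: Vbi = 0.02585 * 24.6566 = 0.637 V

0.637


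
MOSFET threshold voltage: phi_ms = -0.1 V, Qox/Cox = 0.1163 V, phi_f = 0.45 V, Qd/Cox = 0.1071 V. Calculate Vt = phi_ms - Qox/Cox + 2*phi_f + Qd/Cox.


Step 1: Vt = phi_ms - Qox/Cox + 2*phi_f + Qd/Cox
Step 2: Vt = -0.1 - 0.1163 + 2*0.45 + 0.1071
Step 3: Vt = -0.1 - 0.1163 + 0.9 + 0.1071
Step 4: Vt = 0.7908 V

0.7908


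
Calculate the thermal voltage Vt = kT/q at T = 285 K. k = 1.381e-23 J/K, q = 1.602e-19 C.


Step 1: kT = 1.381e-23 * 285 = 3.93585e-21 J
Step 2: Vt = kT/q = 3.93585e-21 / 1.602e-19
Step 3: Vt = 0.02457 V

0.02457


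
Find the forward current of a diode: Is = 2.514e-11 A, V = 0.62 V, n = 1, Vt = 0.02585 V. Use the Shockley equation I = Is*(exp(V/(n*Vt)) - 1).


Step 1: V/(n*Vt) = 0.62/(1*0.02585) = 23.9845
Step 2: exp(23.9845) = 2.6082e+10
Step 3: I = 2.514e-11 * (2.6082e+10 - 1) = 6.56e-01 A

6.56e-01


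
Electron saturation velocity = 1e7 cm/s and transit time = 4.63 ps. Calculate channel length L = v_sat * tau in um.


Step 1: tau in seconds = 4.63 ps * 1e-12 = 4.6300e-12 s
Step 2: L = v_sat * tau = 1e7 * 4.6300e-12 = 4.6300e-05 cm
Step 3: L in um = 4.6300e-05 * 1e4 = 0.463 um

0.463


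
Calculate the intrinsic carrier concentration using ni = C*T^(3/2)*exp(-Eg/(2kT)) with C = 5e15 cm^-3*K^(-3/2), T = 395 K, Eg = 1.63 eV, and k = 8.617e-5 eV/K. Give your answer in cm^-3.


Step 1: Compute kT = 8.617e-5 * 395 = 0.03403715 eV
Step 2: Exponent = -Eg/(2kT) = -1.63/(2*0.03403715) = -23.94443
Step 3: T^(3/2) = 395^1.5 = 7850.47
Step 4: ni = 5e15 * 7850.47 * exp(-23.94443) = 1.57e+09 cm^-3

1.57e+09


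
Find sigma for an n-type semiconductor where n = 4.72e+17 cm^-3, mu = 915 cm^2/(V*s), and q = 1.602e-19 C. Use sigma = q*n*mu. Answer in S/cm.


Step 1: sigma = q * n * mu
Step 2: sigma = 1.602e-19 * 4.72e+17 * 915
Step 3: sigma = 6.919e+01 S/cm

6.919e+01


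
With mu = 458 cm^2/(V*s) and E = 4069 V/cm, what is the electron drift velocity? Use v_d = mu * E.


Step 1: v_d = mu * E
Step 2: v_d = 458 * 4069 = 1863602
Step 3: v_d = 1.86e+06 cm/s

1.86e+06


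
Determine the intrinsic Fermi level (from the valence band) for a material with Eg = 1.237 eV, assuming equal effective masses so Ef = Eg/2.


Step 1: For an intrinsic semiconductor, the Fermi level sits at midgap.
Step 2: Ef = Eg / 2 = 1.237 / 2 = 0.6185 eV

0.6185


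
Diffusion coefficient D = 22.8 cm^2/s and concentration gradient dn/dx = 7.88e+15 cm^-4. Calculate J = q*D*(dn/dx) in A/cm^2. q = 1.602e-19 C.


Step 1: J = q * D * (dn/dx)
Step 2: J = 1.602e-19 * 22.8 * 7.88e+15
Step 3: J = 2.88e-02 A/cm^2

2.88e-02


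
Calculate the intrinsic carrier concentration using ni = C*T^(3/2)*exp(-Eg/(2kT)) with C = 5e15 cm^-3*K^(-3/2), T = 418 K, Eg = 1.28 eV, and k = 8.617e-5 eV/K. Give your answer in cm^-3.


Step 1: Compute kT = 8.617e-5 * 418 = 0.03601906 eV
Step 2: Exponent = -Eg/(2kT) = -1.28/(2*0.03601906) = -17.76837
Step 3: T^(3/2) = 418^1.5 = 8546.03
Step 4: ni = 5e15 * 8546.03 * exp(-17.76837) = 8.20e+11 cm^-3

8.20e+11


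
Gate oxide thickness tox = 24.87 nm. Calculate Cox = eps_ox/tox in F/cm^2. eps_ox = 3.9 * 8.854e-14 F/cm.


Step 1: eps_ox = 3.9 * 8.854e-14 = 3.45306e-13 F/cm
Step 2: tox in cm = 24.87 nm * 1e-7 = 2.4870e-06 cm
Step 3: Cox = 3.45306e-13 / 2.4870e-06 = 1.39e-07 F/cm^2

1.39e-07


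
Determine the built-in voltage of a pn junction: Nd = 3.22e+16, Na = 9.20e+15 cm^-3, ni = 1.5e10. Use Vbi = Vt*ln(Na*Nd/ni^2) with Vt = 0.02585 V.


Step 1: Compute Na*Nd/ni^2 = 9.20e+15 * 3.22e+16 / (1.5e10)^2 = 1.3166e+12
Step 2: ln(1.3166e+12) = 27.9061
Step 3: Vbi = 0.02585 * 27.9061 = 0.721 V

0.721


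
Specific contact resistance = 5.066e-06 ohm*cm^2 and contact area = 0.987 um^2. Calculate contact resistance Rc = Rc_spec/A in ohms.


Step 1: Convert area to cm^2: 0.987 um^2 = 9.8700e-09 cm^2
Step 2: Rc = Rc_spec / A = 5.066e-06 / 9.8700e-09
Step 3: Rc = 5.13e+02 ohms

5.13e+02


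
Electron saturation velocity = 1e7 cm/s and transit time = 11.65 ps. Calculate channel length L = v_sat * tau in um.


Step 1: tau in seconds = 11.65 ps * 1e-12 = 1.1650e-11 s
Step 2: L = v_sat * tau = 1e7 * 1.1650e-11 = 1.1650e-04 cm
Step 3: L in um = 1.1650e-04 * 1e4 = 1.165 um

1.165


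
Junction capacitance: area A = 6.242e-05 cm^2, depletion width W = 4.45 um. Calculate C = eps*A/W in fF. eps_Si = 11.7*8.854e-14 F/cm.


Step 1: eps_Si = 11.7 * 8.854e-14 = 1.035918e-12 F/cm
Step 2: W in cm = 4.45 * 1e-4 = 4.45e-04 cm
Step 3: C = 1.035918e-12 * 6.242e-05 / 4.45e-04 = 1.453079e-13 F
Step 4: C = 145.31 fF

145.31


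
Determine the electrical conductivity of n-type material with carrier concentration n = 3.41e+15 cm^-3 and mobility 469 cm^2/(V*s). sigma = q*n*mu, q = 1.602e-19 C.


Step 1: sigma = q * n * mu
Step 2: sigma = 1.602e-19 * 3.41e+15 * 469
Step 3: sigma = 2.562e-01 S/cm

2.562e-01


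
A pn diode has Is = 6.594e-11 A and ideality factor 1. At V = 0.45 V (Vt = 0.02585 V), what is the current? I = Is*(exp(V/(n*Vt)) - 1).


Step 1: V/(n*Vt) = 0.45/(1*0.02585) = 17.4081
Step 2: exp(17.4081) = 3.6328e+07
Step 3: I = 6.594e-11 * (3.6328e+07 - 1) = 2.40e-03 A

2.40e-03
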